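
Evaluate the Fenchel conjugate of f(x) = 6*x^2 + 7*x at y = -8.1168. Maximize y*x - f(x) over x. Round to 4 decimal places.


f*(y) = sup_x {y*x - a*x^2 - b*x} = sup_x {(y-b)*x - a*x^2}
FOC: (y - b) - 2a*x = 0 => x* = (y - b)/(2a)
x* = (-8.1168 - 7)/(2*6) = -1.2597
f*(-8.1168) = (y-b)^2/(4a) = (-8.1168 - 7)^2/(4*6)
= 228.5176/24 = 9.5216


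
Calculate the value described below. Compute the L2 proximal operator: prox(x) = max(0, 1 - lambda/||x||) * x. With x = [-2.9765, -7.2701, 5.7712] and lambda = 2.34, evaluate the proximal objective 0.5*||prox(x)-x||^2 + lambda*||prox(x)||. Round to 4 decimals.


Step 1: Compute ||x||.
||x|| = 9.7479
Step 2: Compute scaling factor.
scale = max(0, 1 - 2.34/9.7479) = 0.7599
Step 3: prox(x) = [-2.262, -5.5249, 4.3858]
||prox(x)|| = 7.4079
Step 4: Proximal objective.
0.5*||prox-x||^2 = 2.7378
lambda*||prox|| = 17.3345
Total = 20.0722


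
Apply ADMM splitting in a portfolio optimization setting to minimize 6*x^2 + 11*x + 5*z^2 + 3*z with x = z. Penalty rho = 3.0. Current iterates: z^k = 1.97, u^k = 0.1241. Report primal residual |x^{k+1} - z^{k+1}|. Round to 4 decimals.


ADMM iteration with rho = 3.0, z^k = 1.97, u^k = 0.1241
Step 1: x-update.
Minimize 6*x^2 + 11*x + (3.0/2)*(x - 1.97 + 0.1241)^2
FOC: (2*6 + 3.0)*x = -11 + 3.0*(1.97 - 0.1241)
x^{k+1} = -0.3642
Step 2: z-update.
Minimize 5*z^2 + 3*z + (3.0/2)*(-0.3642 - z + 0.1241)^2
FOC: (2*5 + 3.0)*z = -3 + 3.0*(-0.3642 + 0.1241)
z^{k+1} = -0.2862
Step 3: u-update.
u^{k+1} = 0.1241 - 0.3642 + 0.2862 = 0.0461
Step 4: Primal residual = |-0.3642 + 0.2862| = 0.078


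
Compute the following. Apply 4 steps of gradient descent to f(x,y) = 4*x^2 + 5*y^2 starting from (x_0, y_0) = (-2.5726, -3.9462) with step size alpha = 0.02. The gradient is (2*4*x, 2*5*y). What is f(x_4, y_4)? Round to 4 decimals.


Gradient descent on f(x,y) = 4*x^2 + 5*y^2.
Starting point: (-2.5726, -3.9462), alpha = 0.02
Step 1: grad_x = 2*4*-2.5726 = -20.5808, grad_y = 2*5*-3.9462 = -39.462
  x_1 = -2.5726 - 0.02*-20.5808 = -2.161
  y_1 = -3.9462 - 0.02*-39.462 = -3.157
Step 2: grad_x = 2*4*-2.161 = -17.2879, grad_y = 2*5*-3.157 = -31.5696
  x_2 = -2.161 - 0.02*-17.2879 = -1.8152
  y_2 = -3.157 - 0.02*-31.5696 = -2.5256
Step 3: grad_x = 2*4*-1.8152 = -14.5218, grad_y = 2*5*-2.5256 = -25.2557
  x_3 = -1.8152 - 0.02*-14.5218 = -1.5248
  y_3 = -2.5256 - 0.02*-25.2557 = -2.0205
Step 4: grad_x = 2*4*-1.5248 = -12.1983, grad_y = 2*5*-2.0205 = -20.2045
  x_4 = -1.5248 - 0.02*-12.1983 = -1.2808
  y_4 = -2.0205 - 0.02*-20.2045 = -1.6164
f(-1.2808, -1.6164) = 4*(-1.2808)^2 + 5*(-1.6164)^2 = 19.6252


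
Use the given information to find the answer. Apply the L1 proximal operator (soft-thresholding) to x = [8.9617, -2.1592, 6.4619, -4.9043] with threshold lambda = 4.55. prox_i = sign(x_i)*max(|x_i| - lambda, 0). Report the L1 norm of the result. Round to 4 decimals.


Soft-thresholding with lambda = 4.55:
prox(8.9617) = sign(8.9617)*max(|8.9617| - 4.55, 0) = 4.4117
prox(-2.1592) = sign(-2.1592)*max(|-2.1592| - 4.55, 0) = 0.0
prox(6.4619) = sign(6.4619)*max(|6.4619| - 4.55, 0) = 1.9119
prox(-4.9043) = sign(-4.9043)*max(|-4.9043| - 4.55, 0) = -0.3543
prox(x) = [4.4117, 0.0, 1.9119, -0.3543]
||prox(x)||_1 = 4.4117 + 0.0 + 1.9119 + 0.3543 = 6.6779


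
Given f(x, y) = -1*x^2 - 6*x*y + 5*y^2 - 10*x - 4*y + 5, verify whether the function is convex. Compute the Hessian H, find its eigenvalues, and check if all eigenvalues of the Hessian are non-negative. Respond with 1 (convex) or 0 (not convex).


The Hessian of f(x,y) = -1*x^2 - 6*x*y + 5*y^2 - 10*x - 4*y + 5 is:
H = [[-2, -6], [-6, 10]]
Trace = -2 + 10 = 8
Determinant = -2*10 - (-6)^2 = -56
Discriminant = (8)^2 - 4*-56 = 288.0
Eigenvalues: lambda_1 = -4.4853, lambda_2 = 12.4853
The function is not convex.

0


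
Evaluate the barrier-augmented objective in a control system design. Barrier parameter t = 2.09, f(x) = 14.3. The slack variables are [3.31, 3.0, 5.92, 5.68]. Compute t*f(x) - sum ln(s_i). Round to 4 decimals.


Step 1: Compute log-barrier.
ln values: [1.1969, 1.0986, 1.7783, 1.737]
phi = -(1.1969 + 1.0986 + 1.7783 + 1.737) = -5.8108
Step 2: Compute augmented objective.
t*f(x) = 2.09*14.3 = 29.887
Total = 29.887 - 5.8108 = 24.0762


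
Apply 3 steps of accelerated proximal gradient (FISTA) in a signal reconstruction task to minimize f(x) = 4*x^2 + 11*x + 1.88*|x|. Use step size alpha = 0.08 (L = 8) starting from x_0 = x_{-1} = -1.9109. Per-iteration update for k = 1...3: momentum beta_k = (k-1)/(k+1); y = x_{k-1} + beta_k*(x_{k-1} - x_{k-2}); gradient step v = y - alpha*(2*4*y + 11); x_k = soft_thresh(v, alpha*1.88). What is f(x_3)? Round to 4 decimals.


FISTA on f(x) = 4*x^2 + 11*x + 1.88*|x|
L = 8, alpha = 0.08
Iteration 1: beta = 0.0, y = -1.9109 + 0.0*(-1.9109 + 1.9109) = -1.9109
  grad(y) = -4.2872, v = y - alpha*grad = -1.5679
  prox(v) = soft_thresh(-1.5679, 0.1504) = -1.4175
Iteration 2: beta = 0.3333, y = -1.4175 + 0.3333*(-1.4175 + 1.9109) = -1.2531
  grad(y) = 0.9755, v = y - alpha*grad = -1.3311
  prox(v) = soft_thresh(-1.3311, 0.1504) = -1.1807
Iteration 3: beta = 0.5, y = -1.1807 + 0.5*(-1.1807 + 1.4175) = -1.0623
  grad(y) = 2.5017, v = y - alpha*grad = -1.2624
  prox(v) = soft_thresh(-1.2624, 0.1504) = -1.112
f(x_3) = 4*(-1.112)^2 + 11*(-1.112) + 1.88*|-1.112| = -5.1953


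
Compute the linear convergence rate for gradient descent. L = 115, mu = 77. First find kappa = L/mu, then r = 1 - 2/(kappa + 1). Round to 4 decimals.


Step 1: Compute the condition number.
kappa = L/mu = 115/77 = 1.4935
Step 2: Compute the convergence rate.
r = 1 - 2/(kappa + 1) = 1 - 2*mu/(L + mu) = (L - mu)/(L + mu) = 38/192 = 0.1979


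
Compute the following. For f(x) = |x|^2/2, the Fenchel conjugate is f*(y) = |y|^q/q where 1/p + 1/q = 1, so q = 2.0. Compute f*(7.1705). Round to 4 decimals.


The conjugate exponent q satisfies 1/p + 1/q = 1.
p = 2, so q = 2/(2 - 1) = 2.0
|y|^q = 7.1705^2.0 = 51.4161
f*(7.1705) = 51.4161 / 2.0 = 25.708


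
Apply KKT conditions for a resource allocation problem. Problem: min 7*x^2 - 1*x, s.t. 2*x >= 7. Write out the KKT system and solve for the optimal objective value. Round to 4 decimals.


Step 1: Try lambda = 0 (constraint inactive).
x_unc = 1/(2*7) = 0.0714
Check: 2*0.0714 = 0.1428 < 7 -- violated!
Step 2: Constraint must be active: 2*x = 7
x* = 7/2 = 3.5
lambda = (2*7*3.5 - 1)/2 = 24.0
Step 3: Compute optimal value.
f(x*) = 7*3.5^2 - 1*3.5 = 82.25


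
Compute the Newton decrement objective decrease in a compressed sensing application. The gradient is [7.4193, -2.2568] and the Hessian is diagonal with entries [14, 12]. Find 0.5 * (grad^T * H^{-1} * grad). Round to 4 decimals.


Step 1: H is diagonal, so H^(-1) * g = [0.53, -0.1881].
Step 2: g^T H^(-1) g = sum_i g_i^2 / H_ii
  = (7.4193)^2/14 + (-2.2568)^2/12
  = 3.9319 + 0.4244 = 4.3563
Step 3: Objective decrease = 0.5 * g^T H^(-1) g = 2.1781


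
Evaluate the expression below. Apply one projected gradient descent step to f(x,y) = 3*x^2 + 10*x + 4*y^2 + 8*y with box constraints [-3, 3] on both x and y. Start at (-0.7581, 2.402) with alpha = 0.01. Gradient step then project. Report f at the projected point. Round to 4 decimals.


Step 1: Compute gradient at (-0.7581, 2.402).
grad_x = 2*3*-0.7581 + 10 = 5.4514
grad_y = 2*4*2.402 + 8 = 27.216
Step 2: Gradient step.
x_raw = -0.7581 - 0.01*5.4514 = -0.8126
y_raw = 2.402 - 0.01*27.216 = 2.1298
Step 3: Project onto [-3, 3].
x_proj = clip(-0.8126) = -0.8126
y_proj = clip(2.1298) = 2.1298
Step 4: Evaluate f.
f(-0.8126, 2.1298) = 29.0385


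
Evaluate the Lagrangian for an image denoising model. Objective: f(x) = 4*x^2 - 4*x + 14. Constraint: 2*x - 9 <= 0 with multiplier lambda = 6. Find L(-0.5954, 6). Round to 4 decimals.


Step 1: Evaluate f(x).
f(-0.5954) = 4*(-0.5954)^2 - 4*(-0.5954) + 14 = 17.7996
Step 2: Evaluate g(x).
g(-0.5954) = 2*-0.5954 - 9 = -10.1908
Step 3: Compute Lagrangian.
L = 17.7996 + 6*-10.1908 = -43.3452


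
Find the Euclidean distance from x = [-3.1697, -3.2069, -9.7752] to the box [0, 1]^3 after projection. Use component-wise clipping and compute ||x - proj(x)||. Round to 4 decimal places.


Project each component onto [0, 1].
clip(-3.1697) = 0.0, clip(-3.2069) = 0.0, clip(-9.7752) = 0.0
Projection = [0.0, 0.0, 0.0]
Squared diffs: [10.047, 10.2842, 95.5545]
Distance = sqrt(115.8857) = 10.765


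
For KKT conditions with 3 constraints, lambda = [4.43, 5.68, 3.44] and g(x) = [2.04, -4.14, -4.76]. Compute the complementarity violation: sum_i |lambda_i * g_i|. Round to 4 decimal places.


KKT complementary slackness check:
lambda_1 * g_1 = 4.43 * 2.04 = 9.0372
lambda_2 * g_2 = 5.68 * -4.14 = -23.5152
lambda_3 * g_3 = 3.44 * -4.76 = -16.3744
Total violation = 9.0372 + 23.5152 + 16.3744 = 48.9268


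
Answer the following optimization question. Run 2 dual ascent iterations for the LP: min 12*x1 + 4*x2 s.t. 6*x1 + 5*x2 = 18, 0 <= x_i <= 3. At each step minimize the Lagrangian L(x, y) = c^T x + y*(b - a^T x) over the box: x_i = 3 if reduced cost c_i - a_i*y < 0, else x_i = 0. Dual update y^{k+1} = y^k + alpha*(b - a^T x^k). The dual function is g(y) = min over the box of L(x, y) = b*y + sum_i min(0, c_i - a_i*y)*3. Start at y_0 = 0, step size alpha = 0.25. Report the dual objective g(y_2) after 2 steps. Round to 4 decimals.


Dual ascent for LP: min 12*x1 + 4*x2, 6*x1 + 5*x2 = 18, 0 <= x_i <= 3
Step 1: y^k = 0.0, reduced costs: (12.0, 4.0)
  x^k = (0.0, 0.0), subgradient = b - a^T x = 18.0
  y^{k+1} = 0.0 + 0.25*18.0 = 4.5
Step 2: y^k = 4.5, reduced costs: (-15.0, -18.5)
  x^k = (3.0, 3.0), subgradient = b - a^T x = -15.0
  y^{k+1} = 4.5 + 0.25*-15.0 = 0.75
Dual objective at y_2 = 0.75: reduced costs (7.5, 0.25), box minimizer x = (0.0, 0.0)
g(y_2) = b*y + (c1 - a1*y)*x1 + (c2 - a2*y)*x2 = 18*0.75 + 7.5*0.0 + 0.25*0.0 = 13.5 + 0.0 + 0.0 = 13.5


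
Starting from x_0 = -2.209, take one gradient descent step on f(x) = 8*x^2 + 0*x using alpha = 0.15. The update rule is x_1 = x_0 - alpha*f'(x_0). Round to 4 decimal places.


We compute the gradient at x_0 and apply the update.
f'(x) = 16*x + 0
f'(-2.209) = 16*-2.209 + 0 = -35.344
x_1 = -2.209 - 0.15*-35.344 = 3.0926


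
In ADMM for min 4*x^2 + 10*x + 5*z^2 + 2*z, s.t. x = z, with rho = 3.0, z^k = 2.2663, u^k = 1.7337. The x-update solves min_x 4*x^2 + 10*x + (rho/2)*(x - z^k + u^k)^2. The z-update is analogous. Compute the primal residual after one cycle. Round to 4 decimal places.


ADMM iteration with rho = 3.0, z^k = 2.2663, u^k = 1.7337
Step 1: x-update.
Minimize 4*x^2 + 10*x + (3.0/2)*(x - 2.2663 + 1.7337)^2
FOC: (2*4 + 3.0)*x = -10 + 3.0*(2.2663 - 1.7337)
x^{k+1} = -0.7638
Step 2: z-update.
Minimize 5*z^2 + 2*z + (3.0/2)*(-0.7638 - z + 1.7337)^2
FOC: (2*5 + 3.0)*z = -2 + 3.0*(-0.7638 + 1.7337)
z^{k+1} = 0.07
Step 3: u-update.
u^{k+1} = 1.7337 - 0.7638 - 0.07 = 0.8999
Step 4: Primal residual = |-0.7638 - 0.07| = 0.8338


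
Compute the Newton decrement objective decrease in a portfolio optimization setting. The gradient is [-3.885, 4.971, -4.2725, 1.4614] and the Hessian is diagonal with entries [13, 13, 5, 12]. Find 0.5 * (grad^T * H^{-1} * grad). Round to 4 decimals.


Step 1: H is diagonal, so H^(-1) * g = [-0.2988, 0.3824, -0.8545, 0.1218].
Step 2: g^T H^(-1) g = sum_i g_i^2 / H_ii
  = (-3.885)^2/13 + (4.971)^2/13 + (-4.2725)^2/5 + (1.4614)^2/12
  = 1.161 + 1.9008 + 3.6509 + 0.178 = 6.8907
Step 3: Objective decrease = 0.5 * g^T H^(-1) g = 3.4453


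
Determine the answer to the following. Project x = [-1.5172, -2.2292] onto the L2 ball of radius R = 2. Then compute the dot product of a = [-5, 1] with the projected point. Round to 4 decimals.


Step 1: Compute ||x|| (intermediates to 6 decimals).
||x|| = sqrt((-1.5172)^2 + (-2.2292)^2) = 2.696522
Step 2: Project.
Since ||x|| > R, scale = R/||x|| = 2/2.696522 = 0.741696, proj(x) = scale * x
proj(x) = [-1.125301, -1.653389]
Step 3: Dot product.
a^T * proj(x) = -5*(-1.125301) + 1*(-1.653389) = 3.9731


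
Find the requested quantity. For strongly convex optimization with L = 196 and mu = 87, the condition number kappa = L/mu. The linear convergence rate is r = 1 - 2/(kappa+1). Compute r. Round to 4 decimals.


Step 1: Compute the condition number.
kappa = L/mu = 196/87 = 2.2529
Step 2: Compute the convergence rate.
r = 1 - 2/(kappa + 1) = 1 - 2*mu/(L + mu) = (L - mu)/(L + mu) = 109/283 = 0.3852


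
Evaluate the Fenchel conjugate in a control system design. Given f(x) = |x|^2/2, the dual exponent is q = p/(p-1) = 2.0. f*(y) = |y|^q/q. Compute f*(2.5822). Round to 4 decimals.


The conjugate exponent q satisfies 1/p + 1/q = 1.
p = 2, so q = 2/(2 - 1) = 2.0
|y|^q = 2.5822^2.0 = 6.6678
f*(2.5822) = 6.6678 / 2.0 = 3.3339


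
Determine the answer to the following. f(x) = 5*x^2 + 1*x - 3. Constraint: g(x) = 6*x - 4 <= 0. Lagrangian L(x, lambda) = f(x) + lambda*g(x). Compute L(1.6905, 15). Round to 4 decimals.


Step 1: Evaluate f(x).
f(1.6905) = 5*1.6905^2 + 1*1.6905 - 3 = 12.9795
Step 2: Evaluate g(x).
g(1.6905) = 6*1.6905 - 4 = 6.143
Step 3: Compute Lagrangian.
L = 12.9795 + 15*6.143 = 105.1245


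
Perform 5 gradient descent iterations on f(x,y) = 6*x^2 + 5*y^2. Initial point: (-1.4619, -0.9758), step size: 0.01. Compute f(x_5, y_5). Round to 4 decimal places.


Gradient descent on f(x,y) = 6*x^2 + 5*y^2.
Starting point: (-1.4619, -0.9758), alpha = 0.01
Step 1: grad_x = 2*6*-1.4619 = -17.5428, grad_y = 2*5*-0.9758 = -9.758
  x_1 = -1.4619 - 0.01*-17.5428 = -1.2865
  y_1 = -0.9758 - 0.01*-9.758 = -0.8782
Step 2: grad_x = 2*6*-1.2865 = -15.4377, grad_y = 2*5*-0.8782 = -8.7822
  x_2 = -1.2865 - 0.01*-15.4377 = -1.1321
  y_2 = -0.8782 - 0.01*-8.7822 = -0.7904
Step 3: grad_x = 2*6*-1.1321 = -13.5851, grad_y = 2*5*-0.7904 = -7.904
  x_3 = -1.1321 - 0.01*-13.5851 = -0.9962
  y_3 = -0.7904 - 0.01*-7.904 = -0.7114
Step 4: grad_x = 2*6*-0.9962 = -11.9549, grad_y = 2*5*-0.7114 = -7.1136
  x_4 = -0.9962 - 0.01*-11.9549 = -0.8767
  y_4 = -0.7114 - 0.01*-7.1136 = -0.6402
Step 5: grad_x = 2*6*-0.8767 = -10.5203, grad_y = 2*5*-0.6402 = -6.4022
  x_5 = -0.8767 - 0.01*-10.5203 = -0.7715
  y_5 = -0.6402 - 0.01*-6.4022 = -0.5762
f(-0.7715, -0.5762) = 6*(-0.7715)^2 + 5*(-0.5762)^2 = 5.2312


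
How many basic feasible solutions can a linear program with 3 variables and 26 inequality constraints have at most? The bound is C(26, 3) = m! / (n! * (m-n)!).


Each vertex corresponds to some choice of n active constraints out of m, so the number of vertices is at most C(m, n) = m! / (n!(m-n)!).
m = 26, n = 3
Numerator: 26 * 25 * 24
Denominator: 3! = 6
C(26, 3) = 2600


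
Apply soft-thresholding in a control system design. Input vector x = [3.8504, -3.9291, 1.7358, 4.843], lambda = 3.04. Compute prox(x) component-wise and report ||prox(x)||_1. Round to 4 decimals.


Soft-thresholding with lambda = 3.04:
prox(3.8504) = sign(3.8504)*max(|3.8504| - 3.04, 0) = 0.8104
prox(-3.9291) = sign(-3.9291)*max(|-3.9291| - 3.04, 0) = -0.8891
prox(1.7358) = sign(1.7358)*max(|1.7358| - 3.04, 0) = 0.0
prox(4.843) = sign(4.843)*max(|4.843| - 3.04, 0) = 1.803
prox(x) = [0.8104, -0.8891, 0.0, 1.803]
||prox(x)||_1 = 0.8104 + 0.8891 + 0.0 + 1.803 = 3.5025


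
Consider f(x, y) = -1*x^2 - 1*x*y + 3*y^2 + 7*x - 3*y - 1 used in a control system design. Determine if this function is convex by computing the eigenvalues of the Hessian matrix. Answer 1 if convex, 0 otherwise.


The Hessian of f(x,y) = -1*x^2 - 1*x*y + 3*y^2 + 7*x - 3*y - 1 is:
H = [[-2, -1], [-1, 6]]
Trace = -2 + 6 = 4
Determinant = -2*6 - (-1)^2 = -13
Discriminant = (4)^2 - 4*-13 = 68.0
Eigenvalues: lambda_1 = -2.1231, lambda_2 = 6.1231
The function is not convex.

0


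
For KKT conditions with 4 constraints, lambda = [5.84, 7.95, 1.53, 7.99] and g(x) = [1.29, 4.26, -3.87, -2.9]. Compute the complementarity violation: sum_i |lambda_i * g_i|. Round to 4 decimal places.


KKT complementary slackness check:
lambda_1 * g_1 = 5.84 * 1.29 = 7.5336
lambda_2 * g_2 = 7.95 * 4.26 = 33.867
lambda_3 * g_3 = 1.53 * -3.87 = -5.9211
lambda_4 * g_4 = 7.99 * -2.9 = -23.171
Total violation = 7.5336 + 33.867 + 5.9211 + 23.171 = 70.4927


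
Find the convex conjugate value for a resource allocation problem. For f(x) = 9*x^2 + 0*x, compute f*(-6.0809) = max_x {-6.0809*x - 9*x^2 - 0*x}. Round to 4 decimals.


f*(y) = sup_x {y*x - a*x^2 - b*x} = sup_x {(y-b)*x - a*x^2}
FOC: (y - b) - 2a*x = 0 => x* = (y - b)/(2a)
x* = (-6.0809 - 0)/(2*9) = -0.3378
f*(-6.0809) = (y-b)^2/(4a) = (-6.0809 - 0)^2/(4*9)
= 36.9773/36 = 1.0271


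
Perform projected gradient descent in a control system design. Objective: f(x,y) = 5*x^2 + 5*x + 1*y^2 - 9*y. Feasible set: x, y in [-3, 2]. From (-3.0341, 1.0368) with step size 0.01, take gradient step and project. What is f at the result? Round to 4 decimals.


Step 1: Compute gradient at (-3.0341, 1.0368).
grad_x = 2*5*-3.0341 + 5 = -25.341
grad_y = 2*1*1.0368 - 9 = -6.9264
Step 2: Gradient step.
x_raw = -3.0341 - 0.01*-25.341 = -2.7807
y_raw = 1.0368 - 0.01*-6.9264 = 1.1061
Step 3: Project onto [-3, 2].
x_proj = clip(-2.7807) = -2.7807
y_proj = clip(1.1061) = 1.1061
Step 4: Evaluate f.
f(-2.7807, 1.1061) = 16.0265


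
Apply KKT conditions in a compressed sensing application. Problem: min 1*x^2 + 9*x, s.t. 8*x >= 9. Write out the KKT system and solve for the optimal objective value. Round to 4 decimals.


Step 1: Try lambda = 0 (constraint inactive).
x_unc = -9/(2*1) = -4.5
Check: 8*-4.5 = -36.0 < 9 -- violated!
Step 2: Constraint must be active: 8*x = 9
x* = 9/8 = 1.125
lambda = (2*1*1.125 + 9)/8 = 1.4063
Step 3: Compute optimal value.
f(x*) = 1*1.125^2 + 9*1.125 = 11.3906


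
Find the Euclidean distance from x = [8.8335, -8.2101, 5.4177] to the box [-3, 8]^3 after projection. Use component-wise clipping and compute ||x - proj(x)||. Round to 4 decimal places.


Project each component onto [-3, 8].
clip(8.8335) = 8.0, clip(-8.2101) = -3.0, clip(5.4177) = 5.4177
Projection = [8.0, -3.0, 5.4177]
Squared diffs: [0.6947, 27.1451, 0.0]
Distance = sqrt(27.8398) = 5.2763


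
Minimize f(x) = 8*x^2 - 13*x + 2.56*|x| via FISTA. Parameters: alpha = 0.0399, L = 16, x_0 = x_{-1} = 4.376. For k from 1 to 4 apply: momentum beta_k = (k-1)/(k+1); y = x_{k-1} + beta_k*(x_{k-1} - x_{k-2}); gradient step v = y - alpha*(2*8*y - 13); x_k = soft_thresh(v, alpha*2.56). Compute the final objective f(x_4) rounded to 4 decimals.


FISTA on f(x) = 8*x^2 - 13*x + 2.56*|x|
L = 16, alpha = 0.0399
Iteration 1: beta = 0.0, y = 4.376 + 0.0*(4.376 - 4.376) = 4.376
  grad(y) = 57.016, v = y - alpha*grad = 2.1011
  prox(v) = soft_thresh(2.1011, 0.1021) = 1.9989
Iteration 2: beta = 0.3333, y = 1.9989 + 0.3333*(1.9989 - 4.376) = 1.2066
  grad(y) = 6.3049, v = y - alpha*grad = 0.955
  prox(v) = soft_thresh(0.955, 0.1021) = 0.8528
Iteration 3: beta = 0.5, y = 0.8528 + 0.5*(0.8528 - 1.9989) = 0.2798
  grad(y) = -8.523, v = y - alpha*grad = 0.6199
  prox(v) = soft_thresh(0.6199, 0.1021) = 0.5177
Iteration 4: beta = 0.6, y = 0.5177 + 0.6*(0.5177 - 0.8528) = 0.3167
  grad(y) = -7.9333, v = y - alpha*grad = 0.6332
  prox(v) = soft_thresh(0.6332, 0.1021) = 0.5311
f(x_4) = 8*0.5311^2 - 13*0.5311 + 2.56*|0.5311| = -3.2881


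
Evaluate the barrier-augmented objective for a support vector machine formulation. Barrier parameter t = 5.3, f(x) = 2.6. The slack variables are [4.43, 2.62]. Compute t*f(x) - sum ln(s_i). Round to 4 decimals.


Step 1: Compute log-barrier.
ln values: [1.4884, 0.9632]
phi = -(1.4884 + 0.9632) = -2.4516
Step 2: Compute augmented objective.
t*f(x) = 5.3*2.6 = 13.78
Total = 13.78 - 2.4516 = 11.3284


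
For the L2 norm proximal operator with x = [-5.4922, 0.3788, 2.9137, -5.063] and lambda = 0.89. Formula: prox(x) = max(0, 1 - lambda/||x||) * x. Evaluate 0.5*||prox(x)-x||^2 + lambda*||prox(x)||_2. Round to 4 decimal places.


Step 1: Compute ||x||.
||x|| = 8.0269
Step 2: Compute scaling factor.
scale = max(0, 1 - 0.89/8.0269) = 0.8891
Step 3: prox(x) = [-4.8832, 0.3368, 2.5906, -4.5016]
||prox(x)|| = 7.1369
Step 4: Proximal objective.
0.5*||prox-x||^2 = 0.3961
lambda*||prox|| = 6.3518
Total = 6.7479


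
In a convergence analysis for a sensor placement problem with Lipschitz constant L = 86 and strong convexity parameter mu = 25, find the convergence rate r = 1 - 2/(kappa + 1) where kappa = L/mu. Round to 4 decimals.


Step 1: Compute the condition number.
kappa = L/mu = 86/25 = 3.44
Step 2: Compute the convergence rate.
r = 1 - 2/(kappa + 1) = 1 - 2*mu/(L + mu) = (L - mu)/(L + mu) = 61/111 = 0.5495


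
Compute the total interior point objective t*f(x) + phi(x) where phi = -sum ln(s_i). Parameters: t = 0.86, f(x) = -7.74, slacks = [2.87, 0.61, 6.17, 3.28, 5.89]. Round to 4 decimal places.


Step 1: Compute log-barrier.
ln values: [1.0543, -0.4943, 1.8197, 1.1878, 1.7733]
phi = -(1.0543 - 0.4943 + 1.8197 + 1.1878 + 1.7733) = -5.3408
Step 2: Compute augmented objective.
t*f(x) = 0.86*-7.74 = -6.6564
Total = -6.6564 - 5.3408 = -11.9972


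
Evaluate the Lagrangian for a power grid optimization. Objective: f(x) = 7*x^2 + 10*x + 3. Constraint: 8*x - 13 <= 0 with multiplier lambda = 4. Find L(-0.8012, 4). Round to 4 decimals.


Step 1: Evaluate f(x).
f(-0.8012) = 7*(-0.8012)^2 + 10*(-0.8012) + 3 = -0.5185
Step 2: Evaluate g(x).
g(-0.8012) = 8*-0.8012 - 13 = -19.4096
Step 3: Compute Lagrangian.
L = -0.5185 + 4*-19.4096 = -78.1569


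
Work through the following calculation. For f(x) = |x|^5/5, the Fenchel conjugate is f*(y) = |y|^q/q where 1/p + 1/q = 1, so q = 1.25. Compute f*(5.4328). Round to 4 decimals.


The conjugate exponent q satisfies 1/p + 1/q = 1.
p = 5, so q = 5/(5 - 1) = 1.25
|y|^q = 5.4328^1.25 = 8.2943
f*(5.4328) = 8.2943 / 1.25 = 6.6354


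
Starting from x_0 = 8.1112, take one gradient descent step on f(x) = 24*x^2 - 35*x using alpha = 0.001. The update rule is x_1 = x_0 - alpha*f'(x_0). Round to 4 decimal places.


We compute the gradient at x_0 and apply the update.
f'(x) = 48*x - 35
f'(8.1112) = 48*8.1112 - 35 = 354.3376
x_1 = 8.1112 - 0.001*354.3376 = 7.7569


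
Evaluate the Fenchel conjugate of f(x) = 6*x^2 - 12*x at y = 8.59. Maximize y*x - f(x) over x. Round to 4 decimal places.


f*(y) = sup_x {y*x - a*x^2 - b*x} = sup_x {(y-b)*x - a*x^2}
FOC: (y - b) - 2a*x = 0 => x* = (y - b)/(2a)
x* = (8.59 + 12)/(2*6) = 1.7158
f*(8.59) = (y-b)^2/(4a) = (8.59 + 12)^2/(4*6)
= 423.9481/24 = 17.6645


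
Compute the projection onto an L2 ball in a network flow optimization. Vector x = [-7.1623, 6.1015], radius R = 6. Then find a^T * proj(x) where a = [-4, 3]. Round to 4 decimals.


Step 1: Compute ||x|| (intermediates to 6 decimals).
||x|| = sqrt((-7.1623)^2 + 6.1015^2) = 9.40887
Step 2: Project.
Since ||x|| > R, scale = R/||x|| = 6/9.40887 = 0.637696, proj(x) = scale * x
proj(x) = [-4.56737, 3.890902]
Step 3: Dot product.
a^T * proj(x) = -4*(-4.56737) + 3*3.890902 = 29.9422


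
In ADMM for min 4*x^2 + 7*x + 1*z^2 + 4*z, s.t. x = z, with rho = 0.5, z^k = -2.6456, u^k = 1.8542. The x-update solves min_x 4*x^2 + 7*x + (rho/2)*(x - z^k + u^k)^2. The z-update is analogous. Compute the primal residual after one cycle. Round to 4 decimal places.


ADMM iteration with rho = 0.5, z^k = -2.6456, u^k = 1.8542
Step 1: x-update.
Minimize 4*x^2 + 7*x + (0.5/2)*(x + 2.6456 + 1.8542)^2
FOC: (2*4 + 0.5)*x = -7 + 0.5*(-2.6456 - 1.8542)
x^{k+1} = -1.0882
Step 2: z-update.
Minimize 1*z^2 + 4*z + (0.5/2)*(-1.0882 - z + 1.8542)^2
FOC: (2*1 + 0.5)*z = -4 + 0.5*(-1.0882 + 1.8542)
z^{k+1} = -1.4468
Step 3: u-update.
u^{k+1} = 1.8542 - 1.0882 + 1.4468 = 2.2128
Step 4: Primal residual = |-1.0882 + 1.4468| = 0.3586


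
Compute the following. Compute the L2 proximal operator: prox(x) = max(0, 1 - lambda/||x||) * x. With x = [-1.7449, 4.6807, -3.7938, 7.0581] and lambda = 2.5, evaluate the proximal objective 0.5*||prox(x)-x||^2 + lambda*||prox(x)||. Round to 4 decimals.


Step 1: Compute ||x||.
||x|| = 9.4426
Step 2: Compute scaling factor.
scale = max(0, 1 - 2.5/9.4426) = 0.7352
Step 3: prox(x) = [-1.2829, 3.4415, -2.7894, 5.1894]
||prox(x)|| = 6.9426
Step 4: Proximal objective.
0.5*||prox-x||^2 = 3.125
lambda*||prox|| = 17.3565
Total = 20.4816


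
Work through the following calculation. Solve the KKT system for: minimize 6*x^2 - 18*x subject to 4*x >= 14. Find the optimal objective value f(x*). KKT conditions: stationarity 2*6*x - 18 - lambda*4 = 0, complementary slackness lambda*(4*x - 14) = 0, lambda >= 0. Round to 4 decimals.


Step 1: Try lambda = 0 (constraint inactive).
x_unc = 18/(2*6) = 1.5
Check: 4*1.5 = 6.0 < 14 -- violated!
Step 2: Constraint must be active: 4*x = 14
x* = 14/4 = 3.5
lambda = (2*6*3.5 - 18)/4 = 6.0
Step 3: Compute optimal value.
f(x*) = 6*3.5^2 - 18*3.5 = 10.5


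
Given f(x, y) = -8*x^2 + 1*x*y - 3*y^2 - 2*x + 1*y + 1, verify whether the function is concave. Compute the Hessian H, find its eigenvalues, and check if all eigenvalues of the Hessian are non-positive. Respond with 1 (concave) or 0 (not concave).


The Hessian of f(x,y) = -8*x^2 + 1*x*y - 3*y^2 - 2*x + 1*y + 1 is:
H = [[-16, 1], [1, -6]]
Trace = -16 - 6 = -22
Determinant = -16*-6 - (1)^2 = 95
Discriminant = (-22)^2 - 4*95 = 104.0
Eigenvalues: lambda_1 = -16.099, lambda_2 = -5.901
The function is concave.

1


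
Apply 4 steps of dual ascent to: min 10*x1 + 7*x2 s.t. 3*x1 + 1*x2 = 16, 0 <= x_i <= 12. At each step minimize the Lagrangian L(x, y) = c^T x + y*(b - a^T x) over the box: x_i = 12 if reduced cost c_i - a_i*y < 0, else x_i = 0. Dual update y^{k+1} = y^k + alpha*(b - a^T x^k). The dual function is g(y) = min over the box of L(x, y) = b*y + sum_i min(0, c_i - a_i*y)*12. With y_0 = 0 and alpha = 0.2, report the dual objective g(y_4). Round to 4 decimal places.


Dual ascent for LP: min 10*x1 + 7*x2, 3*x1 + 1*x2 = 16, 0 <= x_i <= 12
Step 1: y^k = 0.0, reduced costs: (10.0, 7.0)
  x^k = (0.0, 0.0), subgradient = b - a^T x = 16.0
  y^{k+1} = 0.0 + 0.2*16.0 = 3.2
Step 2: y^k = 3.2, reduced costs: (0.4, 3.8)
  x^k = (0.0, 0.0), subgradient = b - a^T x = 16.0
  y^{k+1} = 3.2 + 0.2*16.0 = 6.4
Step 3: y^k = 6.4, reduced costs: (-9.2, 0.6)
  x^k = (12.0, 0.0), subgradient = b - a^T x = -20.0
  y^{k+1} = 6.4 + 0.2*-20.0 = 2.4
Step 4: y^k = 2.4, reduced costs: (2.8, 4.6)
  x^k = (0.0, 0.0), subgradient = b - a^T x = 16.0
  y^{k+1} = 2.4 + 0.2*16.0 = 5.6
Dual objective at y_4 = 5.6: reduced costs (-6.8, 1.4), box minimizer x = (12.0, 0.0)
g(y_4) = b*y + (c1 - a1*y)*x1 + (c2 - a2*y)*x2 = 16*5.6 + (-6.8)*12.0 + 1.4*0.0 = 89.6 - 81.6 + 0.0 = 8.0


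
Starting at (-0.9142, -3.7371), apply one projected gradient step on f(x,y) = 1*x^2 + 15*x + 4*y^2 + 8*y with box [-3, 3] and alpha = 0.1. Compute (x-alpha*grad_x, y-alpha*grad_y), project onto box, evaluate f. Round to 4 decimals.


Step 1: Compute gradient at (-0.9142, -3.7371).
grad_x = 2*1*-0.9142 + 15 = 13.1716
grad_y = 2*4*-3.7371 + 8 = -21.8968
Step 2: Gradient step.
x_raw = -0.9142 - 0.1*13.1716 = -2.2314
y_raw = -3.7371 - 0.1*-21.8968 = -1.5474
Step 3: Project onto [-3, 3].
x_proj = clip(-2.2314) = -2.2314
y_proj = clip(-1.5474) = -1.5474
Step 4: Evaluate f.
f(-2.2314, -1.5474) = -31.2928


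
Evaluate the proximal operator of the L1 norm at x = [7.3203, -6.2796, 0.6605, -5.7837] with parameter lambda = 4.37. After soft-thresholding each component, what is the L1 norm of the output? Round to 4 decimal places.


Soft-thresholding with lambda = 4.37:
prox(7.3203) = sign(7.3203)*max(|7.3203| - 4.37, 0) = 2.9503
prox(-6.2796) = sign(-6.2796)*max(|-6.2796| - 4.37, 0) = -1.9096
prox(0.6605) = sign(0.6605)*max(|0.6605| - 4.37, 0) = 0.0
prox(-5.7837) = sign(-5.7837)*max(|-5.7837| - 4.37, 0) = -1.4137
prox(x) = [2.9503, -1.9096, 0.0, -1.4137]
||prox(x)||_1 = 2.9503 + 1.9096 + 0.0 + 1.4137 = 6.2736


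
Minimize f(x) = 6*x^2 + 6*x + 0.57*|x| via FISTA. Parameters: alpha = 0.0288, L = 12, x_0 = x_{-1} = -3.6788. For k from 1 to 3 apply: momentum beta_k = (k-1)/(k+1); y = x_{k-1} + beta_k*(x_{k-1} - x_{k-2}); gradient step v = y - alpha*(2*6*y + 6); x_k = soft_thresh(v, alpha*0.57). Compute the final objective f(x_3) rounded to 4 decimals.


FISTA on f(x) = 6*x^2 + 6*x + 0.57*|x|
L = 12, alpha = 0.0288
Iteration 1: beta = 0.0, y = -3.6788 + 0.0*(-3.6788 + 3.6788) = -3.6788
  grad(y) = -38.1456, v = y - alpha*grad = -2.5802
  prox(v) = soft_thresh(-2.5802, 0.0164) = -2.5638
Iteration 2: beta = 0.3333, y = -2.5638 + 0.3333*(-2.5638 + 3.6788) = -2.1921
  grad(y) = -20.3055, v = y - alpha*grad = -1.6073
  prox(v) = soft_thresh(-1.6073, 0.0164) = -1.5909
Iteration 3: beta = 0.5, y = -1.5909 + 0.5*(-1.5909 + 2.5638) = -1.1045
  grad(y) = -7.2536, v = y - alpha*grad = -0.8956
  prox(v) = soft_thresh(-0.8956, 0.0164) = -0.8791
f(x_3) = 6*(-0.8791)^2 + 6*(-0.8791) + 0.57*|-0.8791| = -0.1364


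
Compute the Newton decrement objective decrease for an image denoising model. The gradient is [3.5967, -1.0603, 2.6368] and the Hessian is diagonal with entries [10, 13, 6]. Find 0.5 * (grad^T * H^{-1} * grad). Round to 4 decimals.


Step 1: H is diagonal, so H^(-1) * g = [0.3597, -0.0816, 0.4395].
Step 2: g^T H^(-1) g = sum_i g_i^2 / H_ii
  = (3.5967)^2/10 + (-1.0603)^2/13 + (2.6368)^2/6
  = 1.2936 + 0.0865 + 1.1588 = 2.5389
Step 3: Objective decrease = 0.5 * g^T H^(-1) g = 1.2694


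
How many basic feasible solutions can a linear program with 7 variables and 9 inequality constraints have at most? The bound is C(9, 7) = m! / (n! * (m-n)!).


Each vertex corresponds to some choice of n active constraints out of m, so the number of vertices is at most C(m, n) = m! / (n!(m-n)!).
m = 9, n = 7
Numerator: 9 * 8 * 7 * 6 * 5 * 4 * 3
Denominator: 7! = 5040
C(9, 7) = 36


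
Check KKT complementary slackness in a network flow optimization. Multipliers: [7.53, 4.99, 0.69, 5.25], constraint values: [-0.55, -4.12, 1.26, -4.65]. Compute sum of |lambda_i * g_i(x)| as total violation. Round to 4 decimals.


KKT complementary slackness check:
lambda_1 * g_1 = 7.53 * -0.55 = -4.1415
lambda_2 * g_2 = 4.99 * -4.12 = -20.5588
lambda_3 * g_3 = 0.69 * 1.26 = 0.8694
lambda_4 * g_4 = 5.25 * -4.65 = -24.4125
Total violation = 4.1415 + 20.5588 + 0.8694 + 24.4125 = 49.9822


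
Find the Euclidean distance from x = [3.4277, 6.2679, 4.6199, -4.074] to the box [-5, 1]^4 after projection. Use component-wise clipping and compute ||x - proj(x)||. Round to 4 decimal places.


Project each component onto [-5, 1].
clip(3.4277) = 1.0, clip(6.2679) = 1.0, clip(4.6199) = 1.0, clip(-4.074) = -4.074
Projection = [1.0, 1.0, 1.0, -4.074]
Squared diffs: [5.8937, 27.7508, 13.1037, 0.0]
Distance = sqrt(46.7482) = 6.8373


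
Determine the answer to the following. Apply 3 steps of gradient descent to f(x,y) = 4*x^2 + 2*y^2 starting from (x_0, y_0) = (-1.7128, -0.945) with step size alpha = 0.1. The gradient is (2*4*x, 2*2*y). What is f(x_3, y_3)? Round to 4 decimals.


Gradient descent on f(x,y) = 4*x^2 + 2*y^2.
Starting point: (-1.7128, -0.945), alpha = 0.1
Step 1: grad_x = 2*4*-1.7128 = -13.7024, grad_y = 2*2*-0.945 = -3.78
  x_1 = -1.7128 - 0.1*-13.7024 = -0.3426
  y_1 = -0.945 - 0.1*-3.78 = -0.567
Step 2: grad_x = 2*4*-0.3426 = -2.7405, grad_y = 2*2*-0.567 = -2.268
  x_2 = -0.3426 - 0.1*-2.7405 = -0.0685
  y_2 = -0.567 - 0.1*-2.268 = -0.3402
Step 3: grad_x = 2*4*-0.0685 = -0.5481, grad_y = 2*2*-0.3402 = -1.3608
  x_3 = -0.0685 - 0.1*-0.5481 = -0.0137
  y_3 = -0.3402 - 0.1*-1.3608 = -0.2041
f(-0.0137, -0.2041) = 4*(-0.0137)^2 + 2*(-0.2041)^2 = 0.0841


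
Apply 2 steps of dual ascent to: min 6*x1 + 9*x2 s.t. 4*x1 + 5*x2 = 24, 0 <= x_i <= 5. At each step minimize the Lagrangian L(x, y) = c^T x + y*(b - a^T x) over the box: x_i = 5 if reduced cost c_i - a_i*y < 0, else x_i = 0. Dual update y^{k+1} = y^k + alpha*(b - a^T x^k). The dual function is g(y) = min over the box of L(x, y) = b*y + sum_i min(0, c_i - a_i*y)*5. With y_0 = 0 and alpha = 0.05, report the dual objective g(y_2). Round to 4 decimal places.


Dual ascent for LP: min 6*x1 + 9*x2, 4*x1 + 5*x2 = 24, 0 <= x_i <= 5
Step 1: y^k = 0.0, reduced costs: (6.0, 9.0)
  x^k = (0.0, 0.0), subgradient = b - a^T x = 24.0
  y^{k+1} = 0.0 + 0.05*24.0 = 1.2
Step 2: y^k = 1.2, reduced costs: (1.2, 3.0)
  x^k = (0.0, 0.0), subgradient = b - a^T x = 24.0
  y^{k+1} = 1.2 + 0.05*24.0 = 2.4
Dual objective at y_2 = 2.4: reduced costs (-3.6, -3.0), box minimizer x = (5.0, 5.0)
g(y_2) = b*y + (c1 - a1*y)*x1 + (c2 - a2*y)*x2 = 24*2.4 + (-3.6)*5.0 + (-3.0)*5.0 = 57.6 - 18.0 - 15.0 = 24.6


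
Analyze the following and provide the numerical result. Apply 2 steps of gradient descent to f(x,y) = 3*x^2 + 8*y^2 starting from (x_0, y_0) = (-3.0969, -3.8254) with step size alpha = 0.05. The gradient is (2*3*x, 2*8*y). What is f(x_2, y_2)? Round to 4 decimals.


Gradient descent on f(x,y) = 3*x^2 + 8*y^2.
Starting point: (-3.0969, -3.8254), alpha = 0.05
Step 1: grad_x = 2*3*-3.0969 = -18.5814, grad_y = 2*8*-3.8254 = -61.2064
  x_1 = -3.0969 - 0.05*-18.5814 = -2.1678
  y_1 = -3.8254 - 0.05*-61.2064 = -0.7651
Step 2: grad_x = 2*3*-2.1678 = -13.007, grad_y = 2*8*-0.7651 = -12.2413
  x_2 = -2.1678 - 0.05*-13.007 = -1.5175
  y_2 = -0.7651 - 0.05*-12.2413 = -0.153
f(-1.5175, -0.153) = 3*(-1.5175)^2 + 8*(-0.153)^2 = 7.0956


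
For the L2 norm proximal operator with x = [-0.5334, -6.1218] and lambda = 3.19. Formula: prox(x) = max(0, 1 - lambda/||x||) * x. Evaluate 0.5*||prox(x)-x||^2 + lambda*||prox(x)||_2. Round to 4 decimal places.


Step 1: Compute ||x||.
||x|| = 6.145
Step 2: Compute scaling factor.
scale = max(0, 1 - 3.19/6.145) = 0.4809
Step 3: prox(x) = [-0.2565, -2.9438]
||prox(x)|| = 2.955
Step 4: Proximal objective.
0.5*||prox-x||^2 = 5.0881
lambda*||prox|| = 9.4265
Total = 14.5145


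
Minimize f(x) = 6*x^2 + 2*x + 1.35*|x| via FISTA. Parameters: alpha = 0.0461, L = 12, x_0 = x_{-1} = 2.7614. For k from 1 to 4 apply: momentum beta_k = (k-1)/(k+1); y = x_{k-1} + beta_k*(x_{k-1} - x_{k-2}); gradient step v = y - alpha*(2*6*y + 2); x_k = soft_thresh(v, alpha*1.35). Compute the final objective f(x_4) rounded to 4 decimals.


FISTA on f(x) = 6*x^2 + 2*x + 1.35*|x|
L = 12, alpha = 0.0461
Iteration 1: beta = 0.0, y = 2.7614 + 0.0*(2.7614 - 2.7614) = 2.7614
  grad(y) = 35.1368, v = y - alpha*grad = 1.1416
  prox(v) = soft_thresh(1.1416, 0.0622) = 1.0794
Iteration 2: beta = 0.3333, y = 1.0794 + 0.3333*(1.0794 - 2.7614) = 0.5187
  grad(y) = 8.2241, v = y - alpha*grad = 0.1395
  prox(v) = soft_thresh(0.1395, 0.0622) = 0.0773
Iteration 3: beta = 0.5, y = 0.0773 + 0.5*(0.0773 - 1.0794) = -0.4237
  grad(y) = -3.0846, v = y - alpha*grad = -0.2815
  prox(v) = soft_thresh(-0.2815, 0.0622) = -0.2193
Iteration 4: beta = 0.6, y = -0.2193 + 0.6*(-0.2193 - 0.0773) = -0.3972
  grad(y) = -2.7668, v = y - alpha*grad = -0.2697
  prox(v) = soft_thresh(-0.2697, 0.0622) = -0.2074
f(x_4) = 6*(-0.2074)^2 + 2*(-0.2074) + 1.35*|-0.2074| = 0.1234


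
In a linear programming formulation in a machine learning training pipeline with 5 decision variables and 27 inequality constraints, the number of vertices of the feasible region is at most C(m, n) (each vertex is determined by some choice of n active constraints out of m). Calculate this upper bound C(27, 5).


Each vertex corresponds to some choice of n active constraints out of m, so the number of vertices is at most C(m, n) = m! / (n!(m-n)!).
m = 27, n = 5
Numerator: 27 * 26 * 25 * 24 * 23
Denominator: 5! = 120
C(27, 5) = 80730


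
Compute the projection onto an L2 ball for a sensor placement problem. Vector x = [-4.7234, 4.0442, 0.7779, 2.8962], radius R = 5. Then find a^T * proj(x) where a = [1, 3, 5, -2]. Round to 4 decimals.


Step 1: Compute ||x|| (intermediates to 6 decimals).
||x|| = sqrt((-4.7234)^2 + 4.0442^2 + 0.7779^2 + 2.8962^2) = 6.903562
Step 2: Project.
Since ||x|| > R, scale = R/||x|| = 5/6.903562 = 0.724264, proj(x) = scale * x
proj(x) = [-3.420989, 2.929068, 0.563405, 2.097613]
Step 3: Dot product.
a^T * proj(x) = 1*(-3.420989) + 3*2.929068 + 5*0.563405 - 2*2.097613 = 3.988


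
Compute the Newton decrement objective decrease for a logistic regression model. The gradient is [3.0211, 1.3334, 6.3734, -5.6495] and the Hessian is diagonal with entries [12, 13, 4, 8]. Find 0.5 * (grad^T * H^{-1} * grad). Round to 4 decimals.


Step 1: H is diagonal, so H^(-1) * g = [0.2518, 0.1026, 1.5934, -0.7062].
Step 2: g^T H^(-1) g = sum_i g_i^2 / H_ii
  = (3.0211)^2/12 + (1.3334)^2/13 + (6.3734)^2/4 + (-5.6495)^2/8
  = 0.7606 + 0.1368 + 10.1551 + 3.9896 = 15.042
Step 3: Objective decrease = 0.5 * g^T H^(-1) g = 7.521


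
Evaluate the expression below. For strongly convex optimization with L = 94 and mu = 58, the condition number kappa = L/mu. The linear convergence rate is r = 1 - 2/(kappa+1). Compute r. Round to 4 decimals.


Step 1: Compute the condition number.
kappa = L/mu = 94/58 = 1.6207
Step 2: Compute the convergence rate.
r = 1 - 2/(kappa + 1) = 1 - 2*mu/(L + mu) = (L - mu)/(L + mu) = 36/152 = 0.2368


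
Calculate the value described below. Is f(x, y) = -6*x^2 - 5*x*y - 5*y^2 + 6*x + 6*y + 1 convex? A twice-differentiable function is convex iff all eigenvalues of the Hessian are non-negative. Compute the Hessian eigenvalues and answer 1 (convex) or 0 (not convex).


The Hessian of f(x,y) = -6*x^2 - 5*x*y - 5*y^2 + 6*x + 6*y + 1 is:
H = [[-12, -5], [-5, -10]]
Trace = -12 - 10 = -22
Determinant = -12*-10 - (-5)^2 = 95
Discriminant = (-22)^2 - 4*95 = 104.0
Eigenvalues: lambda_1 = -16.099, lambda_2 = -5.901
The function is not convex.

0


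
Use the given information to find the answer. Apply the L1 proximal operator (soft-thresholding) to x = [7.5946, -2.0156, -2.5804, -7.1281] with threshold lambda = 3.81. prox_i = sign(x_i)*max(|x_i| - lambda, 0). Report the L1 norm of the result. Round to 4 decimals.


Soft-thresholding with lambda = 3.81:
prox(7.5946) = sign(7.5946)*max(|7.5946| - 3.81, 0) = 3.7846
prox(-2.0156) = sign(-2.0156)*max(|-2.0156| - 3.81, 0) = 0.0
prox(-2.5804) = sign(-2.5804)*max(|-2.5804| - 3.81, 0) = 0.0
prox(-7.1281) = sign(-7.1281)*max(|-7.1281| - 3.81, 0) = -3.3181
prox(x) = [3.7846, 0.0, 0.0, -3.3181]
||prox(x)||_1 = 3.7846 + 0.0 + 0.0 + 3.3181 = 7.1027


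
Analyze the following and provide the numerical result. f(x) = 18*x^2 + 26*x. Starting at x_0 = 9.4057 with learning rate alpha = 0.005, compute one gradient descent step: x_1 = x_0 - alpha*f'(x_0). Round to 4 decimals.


We compute the gradient at x_0 and apply the update.
f'(x) = 36*x + 26
f'(9.4057) = 36*9.4057 + 26 = 364.6052
x_1 = 9.4057 - 0.005*364.6052 = 7.5827


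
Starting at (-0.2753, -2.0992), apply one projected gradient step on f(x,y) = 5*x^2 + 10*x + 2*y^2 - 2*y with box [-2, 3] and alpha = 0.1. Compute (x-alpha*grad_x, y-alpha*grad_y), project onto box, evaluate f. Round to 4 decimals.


Step 1: Compute gradient at (-0.2753, -2.0992).
grad_x = 2*5*-0.2753 + 10 = 7.247
grad_y = 2*2*-2.0992 - 2 = -10.3968
Step 2: Gradient step.
x_raw = -0.2753 - 0.1*7.247 = -1.0
y_raw = -2.0992 - 0.1*-10.3968 = -1.0595
Step 3: Project onto [-2, 3].
x_proj = clip(-1.0) = -1.0
y_proj = clip(-1.0595) = -1.0595
Step 4: Evaluate f.
f(-1.0, -1.0595) = -0.6358


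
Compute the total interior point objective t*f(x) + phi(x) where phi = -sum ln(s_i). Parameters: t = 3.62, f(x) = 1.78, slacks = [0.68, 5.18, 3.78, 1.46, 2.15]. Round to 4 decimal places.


Step 1: Compute log-barrier.
ln values: [-0.3857, 1.6448, 1.3297, 0.3784, 0.7655]
phi = -(-0.3857 + 1.6448 + 1.3297 + 0.3784 + 0.7655) = -3.7328
Step 2: Compute augmented objective.
t*f(x) = 3.62*1.78 = 6.4436
Total = 6.4436 - 3.7328 = 2.7108


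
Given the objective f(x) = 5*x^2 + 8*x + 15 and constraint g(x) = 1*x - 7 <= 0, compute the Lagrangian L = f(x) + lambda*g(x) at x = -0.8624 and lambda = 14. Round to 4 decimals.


Step 1: Evaluate f(x).
f(-0.8624) = 5*(-0.8624)^2 + 8*(-0.8624) + 15 = 11.8195
Step 2: Evaluate g(x).
g(-0.8624) = 1*-0.8624 - 7 = -7.8624
Step 3: Compute Lagrangian.
L = 11.8195 + 14*-7.8624 = -98.2541


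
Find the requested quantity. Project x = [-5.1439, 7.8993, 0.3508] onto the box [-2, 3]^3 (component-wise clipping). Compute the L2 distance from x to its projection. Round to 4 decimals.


Project each component onto [-2, 3].
clip(-5.1439) = -2.0, clip(7.8993) = 3.0, clip(0.3508) = 0.3508
Projection = [-2.0, 3.0, 0.3508]
Squared diffs: [9.8841, 24.0031, 0.0]
Distance = sqrt(33.8872) = 5.8213


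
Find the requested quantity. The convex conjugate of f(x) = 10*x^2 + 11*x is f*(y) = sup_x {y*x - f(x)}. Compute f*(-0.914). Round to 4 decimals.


f*(y) = sup_x {y*x - a*x^2 - b*x} = sup_x {(y-b)*x - a*x^2}
FOC: (y - b) - 2a*x = 0 => x* = (y - b)/(2a)
x* = (-0.914 - 11)/(2*10) = -0.5957
f*(-0.914) = (y-b)^2/(4a) = (-0.914 - 11)^2/(4*10)
= 141.9434/40 = 3.5486
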